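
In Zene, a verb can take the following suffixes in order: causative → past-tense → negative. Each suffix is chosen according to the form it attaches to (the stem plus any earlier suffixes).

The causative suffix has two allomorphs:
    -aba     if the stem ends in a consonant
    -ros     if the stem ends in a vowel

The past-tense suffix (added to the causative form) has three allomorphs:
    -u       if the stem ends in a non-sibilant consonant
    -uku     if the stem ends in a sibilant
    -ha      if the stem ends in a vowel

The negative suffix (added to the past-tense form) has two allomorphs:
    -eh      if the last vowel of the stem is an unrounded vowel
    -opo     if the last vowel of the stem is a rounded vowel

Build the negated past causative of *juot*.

The final sound of *juot* is /t/, which is a consonant, so the causative suffix is -aba, giving *juotaba*.
The final sound of the causative form *juotaba* is /a/, which is a vowel, so the past-tense suffix is -ha, giving *juotabaha*.
Since the last vowel of the past-tense form *juotabaha* is /a/ (an unrounded vowel), it takes -eh, giving *juotabahaeh*.

juotabahaeh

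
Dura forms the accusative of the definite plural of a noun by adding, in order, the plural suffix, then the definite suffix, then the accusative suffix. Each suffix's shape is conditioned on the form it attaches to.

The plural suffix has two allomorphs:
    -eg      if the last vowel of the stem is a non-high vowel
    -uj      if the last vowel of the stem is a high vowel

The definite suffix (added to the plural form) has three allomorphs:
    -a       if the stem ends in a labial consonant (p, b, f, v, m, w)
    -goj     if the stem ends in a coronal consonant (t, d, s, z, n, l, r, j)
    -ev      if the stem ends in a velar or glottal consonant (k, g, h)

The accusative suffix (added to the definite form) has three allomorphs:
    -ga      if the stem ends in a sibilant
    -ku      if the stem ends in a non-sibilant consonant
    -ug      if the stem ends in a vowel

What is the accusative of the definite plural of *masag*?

Since the last vowel of *masag* is /a/ (a non-high vowel), it takes -eg, giving *masageg*.
The plural form *masageg*: final consonant = /g/, velar/glottal → -ev → *masagegev*.
Since the final sound of the definite form *masagegev* is /v/ (a non-sibilant consonant), it takes -ku, giving *masagegevku*.

masagegevku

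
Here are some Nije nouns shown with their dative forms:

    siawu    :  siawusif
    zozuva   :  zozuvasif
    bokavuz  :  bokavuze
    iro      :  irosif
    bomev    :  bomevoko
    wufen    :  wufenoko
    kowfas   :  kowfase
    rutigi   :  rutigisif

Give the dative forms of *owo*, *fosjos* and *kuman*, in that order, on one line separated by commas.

The pattern is sibilance of the final sound: -e when the stem ends in a sibilant (*bokavuz*, *kowfas*); -oko when the stem ends in a non-sibilant consonant (*bomev*, *wufen*); -sif when the stem ends in a vowel (*siawu*, *zozuva*, *iro*, *rutigi*).
*owo*: final sound = /o/, a vowel → -sif → *owosif*.
Since the final sound of *fosjos* is /s/ (a sibilant), it takes -e, giving *fosjose*.
The final sound of *kuman* is /n/, which is a non-sibilant consonant, so the suffix is -oko, giving *kumanoko*.

owosif, fosjose, kumanoko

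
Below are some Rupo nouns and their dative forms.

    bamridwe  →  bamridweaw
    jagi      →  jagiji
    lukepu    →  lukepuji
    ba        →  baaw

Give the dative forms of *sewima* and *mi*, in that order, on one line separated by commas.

sewimaaw, miji

The alternation tracks the last vowel of the stem — -ji when the last vowel of the stem is a high vowel (*jagi*, *lukepu*); -aw when the last vowel of the stem is a non-high vowel (*bamridwe*, *ba*).
*sewima*: last vowel = /a/, a non-high vowel → -aw → *sewimaaw*.
The last vowel of *mi* is /i/, which is a high vowel, so the suffix is -ji, giving *miji*.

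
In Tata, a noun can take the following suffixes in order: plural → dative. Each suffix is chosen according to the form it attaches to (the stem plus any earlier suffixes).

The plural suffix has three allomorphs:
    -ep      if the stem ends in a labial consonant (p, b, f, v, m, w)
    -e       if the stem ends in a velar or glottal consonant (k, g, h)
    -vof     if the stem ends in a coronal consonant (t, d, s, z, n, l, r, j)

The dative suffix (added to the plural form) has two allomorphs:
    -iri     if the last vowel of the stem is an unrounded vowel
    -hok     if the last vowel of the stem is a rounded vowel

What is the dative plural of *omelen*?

omelenvofhok

*omelen*: final consonant = /n/, coronal → -vof → *omelenvof*.
Since the last vowel of the plural form *omelenvof* is /o/ (a rounded vowel), it takes -hok, giving *omelenvofhok*.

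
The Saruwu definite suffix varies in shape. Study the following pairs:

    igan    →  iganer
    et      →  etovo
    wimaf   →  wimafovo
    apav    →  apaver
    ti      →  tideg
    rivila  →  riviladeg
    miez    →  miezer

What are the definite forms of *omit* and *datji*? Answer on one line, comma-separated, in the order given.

omitovo, datjideg

The pattern is voicing of the final sound: -ovo when the stem ends in a voiceless consonant (*et*, *wimaf*); -er when the stem ends in a voiced consonant (*igan*, *apav*, *miez*); -deg when the stem ends in a vowel (*ti*, *rivila*).
*omit* — final sound /t/ (a voiceless consonant) → -ovo → *omitovo*.
The final sound of *datji* is /i/, which is a vowel, so the suffix is -deg, giving *datjideg*.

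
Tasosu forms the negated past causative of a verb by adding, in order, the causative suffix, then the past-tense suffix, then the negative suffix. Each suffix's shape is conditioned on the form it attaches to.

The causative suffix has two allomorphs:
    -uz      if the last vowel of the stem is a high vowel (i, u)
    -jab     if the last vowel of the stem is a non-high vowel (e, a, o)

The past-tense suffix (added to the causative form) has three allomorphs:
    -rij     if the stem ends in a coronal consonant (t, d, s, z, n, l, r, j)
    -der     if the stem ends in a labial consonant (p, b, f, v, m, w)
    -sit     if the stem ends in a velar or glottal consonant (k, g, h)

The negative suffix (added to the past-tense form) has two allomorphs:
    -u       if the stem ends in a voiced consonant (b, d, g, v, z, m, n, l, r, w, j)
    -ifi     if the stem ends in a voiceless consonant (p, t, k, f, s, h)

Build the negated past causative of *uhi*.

*uhi*: last vowel = /i/, a high vowel → -uz → *uhiuz*.
Since the final consonant of the causative form *uhiuz* is /z/ (coronal), it takes -rij, giving *uhiuzrij*.
Since the final consonant of the past-tense form *uhiuzrij* is /j/ (voiced), it takes -u, giving *uhiuzriju*.

uhiuzriju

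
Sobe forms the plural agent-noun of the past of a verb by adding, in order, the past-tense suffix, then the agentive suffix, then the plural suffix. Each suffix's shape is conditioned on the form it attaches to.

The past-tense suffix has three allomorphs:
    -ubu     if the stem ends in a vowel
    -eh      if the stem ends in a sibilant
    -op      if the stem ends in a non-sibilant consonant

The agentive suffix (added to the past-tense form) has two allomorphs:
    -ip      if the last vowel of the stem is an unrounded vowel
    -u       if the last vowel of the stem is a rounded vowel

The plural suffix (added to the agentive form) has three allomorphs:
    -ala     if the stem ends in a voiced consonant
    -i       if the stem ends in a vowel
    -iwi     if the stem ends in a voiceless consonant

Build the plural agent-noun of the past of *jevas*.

jevasehipiwi

*jevas*: final sound = /s/, a sibilant → -eh → *jevaseh*.
Since the last vowel of the past-tense form *jevaseh* is /e/ (an unrounded vowel), it takes -ip, giving *jevasehip*.
The final sound of the agentive form *jevasehip* is /p/, which is a voiceless consonant, so the plural suffix is -iwi, giving *jevasehipiwi*.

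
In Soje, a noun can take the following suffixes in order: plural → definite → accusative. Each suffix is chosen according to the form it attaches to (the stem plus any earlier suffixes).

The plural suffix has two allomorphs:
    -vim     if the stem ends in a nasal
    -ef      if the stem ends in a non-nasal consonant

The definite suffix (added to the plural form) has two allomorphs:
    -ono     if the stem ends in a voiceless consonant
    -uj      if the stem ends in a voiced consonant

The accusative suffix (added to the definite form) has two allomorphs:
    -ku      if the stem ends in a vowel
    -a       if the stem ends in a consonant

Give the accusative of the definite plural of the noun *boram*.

*boram* — final consonant /m/ (a nasal) → -vim → *boramvim*.
The plural form *boramvim* — final consonant /m/ (voiced) → -uj → *boramvimuj*.
The definite form *boramvimuj* — final sound /j/ (a consonant) → -a → *boramvimuja*.

boramvimuja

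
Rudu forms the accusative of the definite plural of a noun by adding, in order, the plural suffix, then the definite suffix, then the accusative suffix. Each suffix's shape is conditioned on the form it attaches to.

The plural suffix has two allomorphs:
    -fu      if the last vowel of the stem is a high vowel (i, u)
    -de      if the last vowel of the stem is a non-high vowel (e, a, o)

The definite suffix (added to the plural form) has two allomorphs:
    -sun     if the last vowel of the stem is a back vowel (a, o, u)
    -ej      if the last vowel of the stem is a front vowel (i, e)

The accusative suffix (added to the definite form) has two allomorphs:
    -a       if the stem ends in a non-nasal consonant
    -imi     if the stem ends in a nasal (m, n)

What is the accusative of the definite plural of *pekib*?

Since the last vowel of *pekib* is /i/ (a high vowel), it takes -fu, giving *pekibfu*.
The plural form *pekibfu* — last vowel /u/ (a back vowel) → -sun → *pekibfusun*.
Since the final consonant of the definite form *pekibfusun* is /n/ (a nasal), it takes -imi, giving *pekibfusunimi*.

pekibfusunimi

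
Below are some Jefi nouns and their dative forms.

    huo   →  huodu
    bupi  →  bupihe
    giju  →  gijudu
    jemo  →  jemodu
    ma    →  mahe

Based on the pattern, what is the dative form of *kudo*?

kudodu

The pattern is rounding harmony: -du when the last vowel of the stem is a rounded vowel (*huo*, *giju*, *jemo*); -he when the last vowel of the stem is an unrounded vowel (*bupi*, *ma*).
*kudo* — last vowel /o/ (a rounded vowel) → -du → *kudodu*.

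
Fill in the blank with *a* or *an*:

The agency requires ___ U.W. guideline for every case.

a

The indefinite article is chosen by the initial *sound* of the following word, not its spelling.
The initialism *U.W.* is read letter by letter; the first letter, U, is pronounced /juː/, which begins with a consonant sound.
So the article is *a*: The agency requires a U.W. guideline for every case.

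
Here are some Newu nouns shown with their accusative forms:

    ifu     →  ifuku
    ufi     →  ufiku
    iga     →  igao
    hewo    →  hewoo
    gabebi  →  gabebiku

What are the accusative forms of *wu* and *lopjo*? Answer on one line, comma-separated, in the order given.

The pattern is height harmony: -ku when the last vowel of the stem is a high vowel (*ifu*, *ufi*, *gabebi*); -o when the last vowel of the stem is a non-high vowel (*iga*, *hewo*).
The last vowel of *wu* is /u/, which is a high vowel, so the suffix is -ku, giving *wuku*.
Since the last vowel of *lopjo* is /o/ (a non-high vowel), it takes -o, giving *lopjoo*.

wuku, lopjoo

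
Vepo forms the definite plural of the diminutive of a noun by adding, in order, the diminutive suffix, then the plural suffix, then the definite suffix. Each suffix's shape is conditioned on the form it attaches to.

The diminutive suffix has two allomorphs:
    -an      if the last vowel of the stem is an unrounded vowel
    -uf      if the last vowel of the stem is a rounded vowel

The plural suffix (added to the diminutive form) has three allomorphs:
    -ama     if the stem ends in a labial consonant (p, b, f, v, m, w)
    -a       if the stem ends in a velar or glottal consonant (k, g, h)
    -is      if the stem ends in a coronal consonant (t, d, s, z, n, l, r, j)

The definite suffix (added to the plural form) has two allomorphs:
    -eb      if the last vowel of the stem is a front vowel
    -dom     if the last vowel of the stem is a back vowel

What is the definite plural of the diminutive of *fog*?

The last vowel of *fog* is /o/, which is a rounded vowel, so the diminutive suffix is -uf, giving *foguf*.
Since the final consonant of the diminutive form *foguf* is /f/ (labial), it takes -ama, giving *fogufama*.
The last vowel of the plural form *fogufama* is /a/, which is a back vowel, so the definite suffix is -dom, giving *fogufamadom*.

fogufamadom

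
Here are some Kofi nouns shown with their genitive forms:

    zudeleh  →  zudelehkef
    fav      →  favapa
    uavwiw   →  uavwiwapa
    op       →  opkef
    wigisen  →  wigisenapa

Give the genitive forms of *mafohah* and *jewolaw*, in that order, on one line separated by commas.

mafohahkef, jewolawapa

Looking at the final consonant of each stem: -kef when the stem ends in a voiceless consonant (*zudeleh*, *op*); -apa when the stem ends in a voiced consonant (*fav*, *uavwiw*, *wigisen*).
*mafohah* — final consonant /h/ (voiceless) → -kef → *mafohahkef*.
*jewolaw*: final consonant = /w/, voiced → -apa → *jewolawapa*.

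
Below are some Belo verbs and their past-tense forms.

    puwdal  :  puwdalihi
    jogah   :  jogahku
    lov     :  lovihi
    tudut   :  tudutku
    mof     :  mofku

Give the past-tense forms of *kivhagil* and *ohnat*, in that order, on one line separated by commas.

kivhagilihi, ohnatku

Looking at the final consonant of each stem: -ku when the stem ends in a voiceless consonant (*jogah*, *tudut*, *mof*); -ihi when the stem ends in a voiced consonant (*puwdal*, *lov*).
*kivhagil*: final consonant = /l/, voiced → -ihi → *kivhagilihi*.
*ohnat* — final consonant /t/ (voiceless) → -ku → *ohnatku*.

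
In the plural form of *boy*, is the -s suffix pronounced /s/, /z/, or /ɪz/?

The stem *boy* ends in a voiced non-sibilant sound.
The plural suffix surfaces as /ɪz/ after sibilants, /s/ after other voiceless consonants, and /z/ after other voiced sounds.
So the plural -s on *boy* is pronounced /z/.

/z/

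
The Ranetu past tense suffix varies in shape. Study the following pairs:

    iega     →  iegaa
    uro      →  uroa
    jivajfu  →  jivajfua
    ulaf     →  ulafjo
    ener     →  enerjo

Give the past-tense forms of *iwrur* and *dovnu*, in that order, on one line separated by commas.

The pattern is consonant vs. vowel: -jo when the stem ends in a consonant (*ulaf*, *ener*); -a when the stem ends in a vowel (*iega*, *uro*, *jivajfu*).
*iwrur* — final sound /r/ (a consonant) → -jo → *iwrurjo*.
*dovnu*: final sound = /u/, a vowel → -a → *dovnua*.

iwrurjo, dovnua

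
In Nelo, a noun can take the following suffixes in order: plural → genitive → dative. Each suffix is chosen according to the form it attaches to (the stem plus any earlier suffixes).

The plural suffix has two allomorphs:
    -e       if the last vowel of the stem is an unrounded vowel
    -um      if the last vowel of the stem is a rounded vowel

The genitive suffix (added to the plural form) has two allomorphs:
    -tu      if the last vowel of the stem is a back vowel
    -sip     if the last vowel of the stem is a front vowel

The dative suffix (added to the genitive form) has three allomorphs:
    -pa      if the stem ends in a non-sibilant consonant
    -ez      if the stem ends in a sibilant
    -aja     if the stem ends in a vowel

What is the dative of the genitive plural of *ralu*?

raluumtuaja

*ralu* — last vowel /u/ (a rounded vowel) → -um → *raluum*.
The plural form *raluum* — last vowel /u/ (a back vowel) → -tu → *raluumtu*.
The final sound of the genitive form *raluumtu* is /u/, which is a vowel, so the dative suffix is -aja, giving *raluumtuaja*.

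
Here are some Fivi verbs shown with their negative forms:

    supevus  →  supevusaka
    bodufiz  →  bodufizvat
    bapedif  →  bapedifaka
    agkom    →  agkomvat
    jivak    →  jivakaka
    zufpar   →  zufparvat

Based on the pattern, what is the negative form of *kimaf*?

kimafaka

The suffix is conditioned by the final consonant: -aka when the stem ends in a voiceless consonant (*supevus*, *bapedif*, *jivak*); -vat when the stem ends in a voiced consonant (*bodufiz*, *agkom*, *zufpar*).
The final consonant of *kimaf* is /f/, which is voiceless, so the suffix is -aka, giving *kimafaka*.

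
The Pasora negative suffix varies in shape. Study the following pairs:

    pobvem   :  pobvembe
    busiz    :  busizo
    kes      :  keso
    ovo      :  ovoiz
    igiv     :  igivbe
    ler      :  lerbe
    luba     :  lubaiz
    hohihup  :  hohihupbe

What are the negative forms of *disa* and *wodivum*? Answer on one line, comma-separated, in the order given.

disaiz, wodivumbe

Looking at the final sound of each stem: -o when the stem ends in a sibilant (*busiz*, *kes*); -be when the stem ends in a non-sibilant consonant (*pobvem*, *igiv*, *ler*, *hohihup*); -iz when the stem ends in a vowel (*ovo*, *luba*).
The final sound of *disa* is /a/, which is a vowel, so the suffix is -iz, giving *disaiz*.
Since the final sound of *wodivum* is /m/ (a non-sibilant consonant), it takes -be, giving *wodivumbe*.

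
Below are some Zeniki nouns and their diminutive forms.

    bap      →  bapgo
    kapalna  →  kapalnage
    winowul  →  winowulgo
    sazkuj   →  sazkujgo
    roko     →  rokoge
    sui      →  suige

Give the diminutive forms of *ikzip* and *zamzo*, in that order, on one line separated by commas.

The alternation tracks the final sound of the stem — -go when the stem ends in a consonant (*bap*, *winowul*, *sazkuj*); -ge when the stem ends in a vowel (*kapalna*, *roko*, *sui*).
Since the final sound of *ikzip* is /p/ (a consonant), it takes -go, giving *ikzipgo*.
*zamzo* — final sound /o/ (a vowel) → -ge → *zamzoge*.

ikzipgo, zamzoge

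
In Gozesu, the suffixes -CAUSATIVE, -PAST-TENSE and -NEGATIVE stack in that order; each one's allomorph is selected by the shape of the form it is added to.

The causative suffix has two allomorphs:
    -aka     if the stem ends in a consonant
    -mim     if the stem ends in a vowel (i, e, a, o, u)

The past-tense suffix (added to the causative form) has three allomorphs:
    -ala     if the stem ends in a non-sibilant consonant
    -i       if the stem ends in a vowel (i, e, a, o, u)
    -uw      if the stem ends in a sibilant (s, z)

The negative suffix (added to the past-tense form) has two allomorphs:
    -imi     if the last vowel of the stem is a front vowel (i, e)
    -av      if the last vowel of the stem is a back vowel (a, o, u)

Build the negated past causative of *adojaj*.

*adojaj* — final sound /j/ (a consonant) → -aka → *adojajaka*.
The causative form *adojajaka*: final sound = /a/, a vowel → -i → *adojajakai*.
The past-tense form *adojajakai*: last vowel = /i/, a front vowel → -imi → *adojajakaiimi*.

adojajakaiimi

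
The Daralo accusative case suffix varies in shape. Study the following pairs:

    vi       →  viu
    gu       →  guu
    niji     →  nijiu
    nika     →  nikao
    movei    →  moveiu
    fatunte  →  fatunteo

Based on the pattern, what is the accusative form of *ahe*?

aheo

The suffix is conditioned by the last vowel: -u when the last vowel of the stem is a high vowel (*vi*, *gu*, *niji*, *movei*); -o when the last vowel of the stem is a non-high vowel (*nika*, *fatunte*).
*ahe*: last vowel = /e/, a non-high vowel → -o → *aheo*.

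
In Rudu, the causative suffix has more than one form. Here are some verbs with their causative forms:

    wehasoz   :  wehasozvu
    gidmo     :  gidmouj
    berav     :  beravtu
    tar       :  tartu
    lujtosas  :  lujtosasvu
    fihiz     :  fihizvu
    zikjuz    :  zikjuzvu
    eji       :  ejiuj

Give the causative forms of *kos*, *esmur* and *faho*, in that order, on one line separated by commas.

The alternation tracks the final sound of the stem — -vu when the stem ends in a sibilant (*wehasoz*, *lujtosas*, *fihiz*, *zikjuz*); -tu when the stem ends in a non-sibilant consonant (*berav*, *tar*); -uj when the stem ends in a vowel (*gidmo*, *eji*).
*kos*: final sound = /s/, a sibilant → -vu → *kosvu*.
*esmur* — final sound /r/ (a non-sibilant consonant) → -tu → *esmurtu*.
The final sound of *faho* is /o/, which is a vowel, so the suffix is -uj, giving *fahouj*.

kosvu, esmurtu, fahouj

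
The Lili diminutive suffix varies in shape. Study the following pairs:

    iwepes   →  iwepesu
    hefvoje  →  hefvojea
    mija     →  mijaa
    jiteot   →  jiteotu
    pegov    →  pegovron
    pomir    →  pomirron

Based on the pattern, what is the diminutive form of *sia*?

The suffix is conditioned by the final sound: -u when the stem ends in a voiceless consonant (*iwepes*, *jiteot*); -ron when the stem ends in a voiced consonant (*pegov*, *pomir*); -a when the stem ends in a vowel (*hefvoje*, *mija*).
*sia* — final sound /a/ (a vowel) → -a → *siaa*.

siaa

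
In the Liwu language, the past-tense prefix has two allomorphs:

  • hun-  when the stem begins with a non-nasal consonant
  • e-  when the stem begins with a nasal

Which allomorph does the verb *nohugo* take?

e-

*nohugo*: first consonant = /n/, a nasal → e-.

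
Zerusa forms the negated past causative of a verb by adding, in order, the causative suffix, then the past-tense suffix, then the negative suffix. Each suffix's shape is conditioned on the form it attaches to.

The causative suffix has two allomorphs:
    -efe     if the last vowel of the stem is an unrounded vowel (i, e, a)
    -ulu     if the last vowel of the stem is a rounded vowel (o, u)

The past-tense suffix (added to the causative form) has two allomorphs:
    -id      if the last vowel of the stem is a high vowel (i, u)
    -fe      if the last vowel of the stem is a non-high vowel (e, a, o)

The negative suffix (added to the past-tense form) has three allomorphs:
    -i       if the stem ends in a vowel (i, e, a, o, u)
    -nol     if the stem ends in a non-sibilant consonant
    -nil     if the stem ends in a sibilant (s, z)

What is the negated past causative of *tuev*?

tuevefefei

The last vowel of *tuev* is /e/, which is an unrounded vowel, so the causative suffix is -efe, giving *tuevefe*.
Since the last vowel of the causative form *tuevefe* is /e/ (a non-high vowel), it takes -fe, giving *tuevefefe*.
The past-tense form *tuevefefe* — final sound /e/ (a vowel) → -i → *tuevefefei*.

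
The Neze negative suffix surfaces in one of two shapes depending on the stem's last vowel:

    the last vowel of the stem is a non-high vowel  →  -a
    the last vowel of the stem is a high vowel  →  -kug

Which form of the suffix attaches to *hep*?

*hep*: last vowel = /e/, a non-high vowel → -a.

-a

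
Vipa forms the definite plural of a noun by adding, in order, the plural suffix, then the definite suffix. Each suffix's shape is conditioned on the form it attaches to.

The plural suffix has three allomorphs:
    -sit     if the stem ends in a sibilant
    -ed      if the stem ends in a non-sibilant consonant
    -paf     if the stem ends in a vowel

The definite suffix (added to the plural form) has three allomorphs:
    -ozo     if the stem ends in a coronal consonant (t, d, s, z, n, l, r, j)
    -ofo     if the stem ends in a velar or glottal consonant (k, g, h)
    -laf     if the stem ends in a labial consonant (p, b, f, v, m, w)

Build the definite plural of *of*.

ofedozo

Since the final sound of *of* is /f/ (a non-sibilant consonant), it takes -ed, giving *ofed*.
The plural form *ofed* — final consonant /d/ (coronal) → -ozo → *ofedozo*.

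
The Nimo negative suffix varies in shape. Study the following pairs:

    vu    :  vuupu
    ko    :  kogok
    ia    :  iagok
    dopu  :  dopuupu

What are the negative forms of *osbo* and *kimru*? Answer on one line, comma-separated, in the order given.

Looking at the last vowel of each stem: -upu when the last vowel of the stem is a high vowel (*vu*, *dopu*); -gok when the last vowel of the stem is a non-high vowel (*ko*, *ia*).
*osbo*: last vowel = /o/, a non-high vowel → -gok → *osbogok*.
*kimru* — last vowel /u/ (a high vowel) → -upu → *kimruupu*.

osbogok, kimruupu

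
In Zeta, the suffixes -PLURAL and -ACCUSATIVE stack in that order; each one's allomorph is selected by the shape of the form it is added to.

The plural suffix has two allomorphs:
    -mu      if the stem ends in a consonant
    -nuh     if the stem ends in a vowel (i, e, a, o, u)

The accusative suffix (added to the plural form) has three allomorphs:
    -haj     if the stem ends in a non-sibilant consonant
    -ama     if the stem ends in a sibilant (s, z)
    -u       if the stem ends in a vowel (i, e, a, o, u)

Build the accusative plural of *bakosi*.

*bakosi* — final sound /i/ (a vowel) → -nuh → *bakosinuh*.
The final sound of the plural form *bakosinuh* is /h/, which is a non-sibilant consonant, so the accusative suffix is -haj, giving *bakosinuhhaj*.

bakosinuhhaj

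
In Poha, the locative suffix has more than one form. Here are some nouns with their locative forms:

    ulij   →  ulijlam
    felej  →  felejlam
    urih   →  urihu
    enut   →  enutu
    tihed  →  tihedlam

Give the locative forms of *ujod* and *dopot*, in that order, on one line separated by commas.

ujodlam, dopotu

The alternation tracks the final consonant of the stem — -u when the stem ends in a voiceless consonant (*urih*, *enut*); -lam when the stem ends in a voiced consonant (*ulij*, *felej*, *tihed*).
The final consonant of *ujod* is /d/, which is voiced, so the suffix is -lam, giving *ujodlam*.
*dopot*: final consonant = /t/, voiceless → -u → *dopotu*.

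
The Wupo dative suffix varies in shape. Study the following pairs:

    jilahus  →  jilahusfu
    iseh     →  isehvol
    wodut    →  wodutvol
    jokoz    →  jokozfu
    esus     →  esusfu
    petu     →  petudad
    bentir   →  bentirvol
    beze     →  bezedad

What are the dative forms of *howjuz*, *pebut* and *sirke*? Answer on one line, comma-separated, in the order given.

The suffix is conditioned by the final sound: -fu when the stem ends in a sibilant (*jilahus*, *jokoz*, *esus*); -vol when the stem ends in a non-sibilant consonant (*iseh*, *wodut*, *bentir*); -dad when the stem ends in a vowel (*petu*, *beze*).
Since the final sound of *howjuz* is /z/ (a sibilant), it takes -fu, giving *howjuzfu*.
*pebut* — final sound /t/ (a non-sibilant consonant) → -vol → *pebutvol*.
Since the final sound of *sirke* is /e/ (a vowel), it takes -dad, giving *sirkedad*.

howjuzfu, pebutvol, sirkedad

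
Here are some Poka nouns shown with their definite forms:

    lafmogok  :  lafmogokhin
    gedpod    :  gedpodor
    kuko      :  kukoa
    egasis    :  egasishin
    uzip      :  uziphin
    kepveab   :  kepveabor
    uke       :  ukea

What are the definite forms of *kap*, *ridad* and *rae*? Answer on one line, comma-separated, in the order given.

kaphin, ridador, raea

Looking at the final sound of each stem: -hin when the stem ends in a voiceless consonant (*lafmogok*, *egasis*, *uzip*); -or when the stem ends in a voiced consonant (*gedpod*, *kepveab*); -a when the stem ends in a vowel (*kuko*, *uke*).
*kap*: final sound = /p/, a voiceless consonant → -hin → *kaphin*.
*ridad* — final sound /d/ (a voiced consonant) → -or → *ridador*.
*rae* — final sound /e/ (a vowel) → -a → *raea*.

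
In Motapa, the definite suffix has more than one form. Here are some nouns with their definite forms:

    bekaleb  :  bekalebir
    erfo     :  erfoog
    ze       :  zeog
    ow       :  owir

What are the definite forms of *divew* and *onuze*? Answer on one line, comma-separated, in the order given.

divewir, onuzeog

The suffix is conditioned by the final sound: -ir when the stem ends in a consonant (*bekaleb*, *ow*); -og when the stem ends in a vowel (*erfo*, *ze*).
The final sound of *divew* is /w/, which is a consonant, so the suffix is -ir, giving *divewir*.
*onuze* — final sound /e/ (a vowel) → -og → *onuzeog*.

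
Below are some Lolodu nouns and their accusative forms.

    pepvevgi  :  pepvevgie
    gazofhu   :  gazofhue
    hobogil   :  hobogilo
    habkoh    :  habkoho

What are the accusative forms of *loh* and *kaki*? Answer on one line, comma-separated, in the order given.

The suffix is conditioned by the final sound: -o when the stem ends in a consonant (*hobogil*, *habkoh*); -e when the stem ends in a vowel (*pepvevgi*, *gazofhu*).
*loh* — final sound /h/ (a consonant) → -o → *loho*.
Since the final sound of *kaki* is /i/ (a vowel), it takes -e, giving *kakie*.

loho, kakie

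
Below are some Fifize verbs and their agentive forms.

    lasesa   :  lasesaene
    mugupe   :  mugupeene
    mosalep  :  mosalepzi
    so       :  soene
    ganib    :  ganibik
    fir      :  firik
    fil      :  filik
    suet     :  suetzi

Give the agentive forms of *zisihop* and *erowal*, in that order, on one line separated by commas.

Looking at the final sound of each stem: -zi when the stem ends in a voiceless consonant (*mosalep*, *suet*); -ik when the stem ends in a voiced consonant (*ganib*, *fir*, *fil*); -ene when the stem ends in a vowel (*lasesa*, *mugupe*, *so*).
*zisihop* — final sound /p/ (a voiceless consonant) → -zi → *zisihopzi*.
*erowal* — final sound /l/ (a voiced consonant) → -ik → *erowalik*.

zisihopzi, erowalik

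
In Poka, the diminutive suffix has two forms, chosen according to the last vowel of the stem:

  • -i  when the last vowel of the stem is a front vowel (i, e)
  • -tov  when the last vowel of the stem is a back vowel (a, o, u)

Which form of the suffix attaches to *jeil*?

*jeil*: last vowel = /i/, a front vowel → -i.

-i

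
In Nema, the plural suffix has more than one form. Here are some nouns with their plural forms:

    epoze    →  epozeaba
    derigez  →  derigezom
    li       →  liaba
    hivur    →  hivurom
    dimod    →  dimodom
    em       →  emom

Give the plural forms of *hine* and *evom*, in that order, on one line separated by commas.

The alternation tracks the final sound of the stem — -om when the stem ends in a consonant (*derigez*, *hivur*, *dimod*, *em*); -aba when the stem ends in a vowel (*epoze*, *li*).
The final sound of *hine* is /e/, which is a vowel, so the suffix is -aba, giving *hineaba*.
Since the final sound of *evom* is /m/ (a consonant), it takes -om, giving *evomom*.

hineaba, evomom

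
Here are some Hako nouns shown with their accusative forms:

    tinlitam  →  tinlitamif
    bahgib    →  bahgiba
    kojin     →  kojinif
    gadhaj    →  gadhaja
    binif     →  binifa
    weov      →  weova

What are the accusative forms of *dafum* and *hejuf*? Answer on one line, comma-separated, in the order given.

Looking at the final consonant of each stem: -if when the stem ends in a nasal (*tinlitam*, *kojin*); -a when the stem ends in a non-nasal consonant (*bahgib*, *gadhaj*, *binif*, *weov*).
The final consonant of *dafum* is /m/, which is a nasal, so the suffix is -if, giving *dafumif*.
*hejuf*: final consonant = /f/, non-nasal → -a → *hejufa*.

dafumif, hejufa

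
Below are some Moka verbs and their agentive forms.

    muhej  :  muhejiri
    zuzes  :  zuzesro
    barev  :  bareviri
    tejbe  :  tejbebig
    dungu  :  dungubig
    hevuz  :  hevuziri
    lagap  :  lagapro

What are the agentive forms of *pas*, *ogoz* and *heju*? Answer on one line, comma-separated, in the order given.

pasro, ogoziri, hejubig

The alternation tracks the final sound of the stem — -ro when the stem ends in a voiceless consonant (*zuzes*, *lagap*); -iri when the stem ends in a voiced consonant (*muhej*, *barev*, *hevuz*); -big when the stem ends in a vowel (*tejbe*, *dungu*).
The final sound of *pas* is /s/, which is a voiceless consonant, so the suffix is -ro, giving *pasro*.
*ogoz* — final sound /z/ (a voiced consonant) → -iri → *ogoziri*.
The final sound of *heju* is /u/, which is a vowel, so the suffix is -big, giving *hejubig*.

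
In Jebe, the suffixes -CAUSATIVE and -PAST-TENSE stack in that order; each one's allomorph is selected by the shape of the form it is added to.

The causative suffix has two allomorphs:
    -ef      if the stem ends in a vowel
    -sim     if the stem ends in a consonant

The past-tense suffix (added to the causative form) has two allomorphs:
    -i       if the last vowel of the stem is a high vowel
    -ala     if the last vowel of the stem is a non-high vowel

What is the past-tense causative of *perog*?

perogsimi

The final sound of *perog* is /g/, which is a consonant, so the causative suffix is -sim, giving *perogsim*.
The causative form *perogsim*: last vowel = /i/, a high vowel → -i → *perogsimi*.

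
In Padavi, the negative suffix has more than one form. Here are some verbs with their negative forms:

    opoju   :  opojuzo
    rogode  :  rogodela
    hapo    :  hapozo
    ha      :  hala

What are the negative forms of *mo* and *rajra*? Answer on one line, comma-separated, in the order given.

The alternation tracks the last vowel of the stem — -zo when the last vowel of the stem is a rounded vowel (*opoju*, *hapo*); -la when the last vowel of the stem is an unrounded vowel (*rogode*, *ha*).
Since the last vowel of *mo* is /o/ (a rounded vowel), it takes -zo, giving *mozo*.
*rajra* — last vowel /a/ (an unrounded vowel) → -la → *rajrala*.

mozo, rajrala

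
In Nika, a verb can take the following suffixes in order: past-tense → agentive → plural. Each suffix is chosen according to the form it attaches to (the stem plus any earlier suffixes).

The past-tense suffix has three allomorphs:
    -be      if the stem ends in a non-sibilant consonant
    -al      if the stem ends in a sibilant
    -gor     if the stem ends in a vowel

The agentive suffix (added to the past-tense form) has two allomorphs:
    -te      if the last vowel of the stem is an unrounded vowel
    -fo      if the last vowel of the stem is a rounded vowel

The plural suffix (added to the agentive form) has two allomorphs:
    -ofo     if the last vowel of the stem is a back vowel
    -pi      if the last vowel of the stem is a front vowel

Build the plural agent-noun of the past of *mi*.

migorfoofo

*mi*: final sound = /i/, a vowel → -gor → *migor*.
The past-tense form *migor*: last vowel = /o/, a rounded vowel → -fo → *migorfo*.
Since the last vowel of the agentive form *migorfo* is /o/ (a back vowel), it takes -ofo, giving *migorfoofo*.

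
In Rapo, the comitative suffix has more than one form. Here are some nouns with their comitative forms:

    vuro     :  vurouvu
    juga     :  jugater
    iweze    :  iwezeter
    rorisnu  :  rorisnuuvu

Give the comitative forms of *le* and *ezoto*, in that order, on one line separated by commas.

The suffix is conditioned by the last vowel: -uvu when the last vowel of the stem is a rounded vowel (*vuro*, *rorisnu*); -ter when the last vowel of the stem is an unrounded vowel (*juga*, *iweze*).
Since the last vowel of *le* is /e/ (an unrounded vowel), it takes -ter, giving *leter*.
*ezoto* — last vowel /o/ (a rounded vowel) → -uvu → *ezotouvu*.

leter, ezotouvu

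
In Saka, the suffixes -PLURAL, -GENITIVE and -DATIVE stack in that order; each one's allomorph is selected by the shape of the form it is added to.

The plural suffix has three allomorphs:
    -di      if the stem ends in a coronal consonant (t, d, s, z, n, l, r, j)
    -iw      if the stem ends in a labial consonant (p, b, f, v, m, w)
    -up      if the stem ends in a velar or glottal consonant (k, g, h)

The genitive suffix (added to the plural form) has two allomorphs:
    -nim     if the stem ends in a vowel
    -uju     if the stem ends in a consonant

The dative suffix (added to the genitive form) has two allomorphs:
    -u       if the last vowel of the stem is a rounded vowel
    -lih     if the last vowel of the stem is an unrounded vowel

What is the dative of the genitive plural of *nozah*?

nozahupujuu

*nozah* — final consonant /h/ (velar/glottal) → -up → *nozahup*.
The final sound of the plural form *nozahup* is /p/, which is a consonant, so the genitive suffix is -uju, giving *nozahupuju*.
The last vowel of the genitive form *nozahupuju* is /u/, which is a rounded vowel, so the dative suffix is -u, giving *nozahupujuu*.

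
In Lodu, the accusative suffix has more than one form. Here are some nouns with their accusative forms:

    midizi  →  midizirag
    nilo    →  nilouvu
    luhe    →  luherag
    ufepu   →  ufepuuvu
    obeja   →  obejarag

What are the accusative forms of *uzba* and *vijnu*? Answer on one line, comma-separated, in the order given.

uzbarag, vijnuuvu

Looking at the last vowel of each stem: -uvu when the last vowel of the stem is a rounded vowel (*nilo*, *ufepu*); -rag when the last vowel of the stem is an unrounded vowel (*midizi*, *luhe*, *obeja*).
Since the last vowel of *uzba* is /a/ (an unrounded vowel), it takes -rag, giving *uzbarag*.
*vijnu* — last vowel /u/ (a rounded vowel) → -uvu → *vijnuuvu*.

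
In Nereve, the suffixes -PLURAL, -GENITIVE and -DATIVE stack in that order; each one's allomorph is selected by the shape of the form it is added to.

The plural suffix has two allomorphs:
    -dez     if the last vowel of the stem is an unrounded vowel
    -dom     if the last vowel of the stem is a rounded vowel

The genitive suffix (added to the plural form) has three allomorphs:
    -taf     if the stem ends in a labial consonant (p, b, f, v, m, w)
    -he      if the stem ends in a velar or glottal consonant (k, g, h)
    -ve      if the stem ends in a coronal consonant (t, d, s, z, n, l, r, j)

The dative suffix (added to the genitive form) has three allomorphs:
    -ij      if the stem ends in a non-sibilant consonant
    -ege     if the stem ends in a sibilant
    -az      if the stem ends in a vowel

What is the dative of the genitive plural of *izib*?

Since the last vowel of *izib* is /i/ (an unrounded vowel), it takes -dez, giving *izibdez*.
The plural form *izibdez*: final consonant = /z/, coronal → -ve → *izibdezve*.
Since the final sound of the genitive form *izibdezve* is /e/ (a vowel), it takes -az, giving *izibdezveaz*.

izibdezveaz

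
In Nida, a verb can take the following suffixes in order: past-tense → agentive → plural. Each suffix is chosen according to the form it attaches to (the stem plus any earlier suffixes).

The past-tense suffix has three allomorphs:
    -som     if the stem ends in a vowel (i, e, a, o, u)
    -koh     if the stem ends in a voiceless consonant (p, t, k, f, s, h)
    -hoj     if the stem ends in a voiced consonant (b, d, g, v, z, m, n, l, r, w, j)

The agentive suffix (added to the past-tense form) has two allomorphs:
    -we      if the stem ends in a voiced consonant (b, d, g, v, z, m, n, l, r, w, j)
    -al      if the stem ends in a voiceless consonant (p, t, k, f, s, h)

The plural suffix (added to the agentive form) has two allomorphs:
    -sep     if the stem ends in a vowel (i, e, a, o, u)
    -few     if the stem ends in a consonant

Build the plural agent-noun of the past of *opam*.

opamhojwesep

*opam* — final sound /m/ (a voiced consonant) → -hoj → *opamhoj*.
Since the final consonant of the past-tense form *opamhoj* is /j/ (voiced), it takes -we, giving *opamhojwe*.
Since the final sound of the agentive form *opamhojwe* is /e/ (a vowel), it takes -sep, giving *opamhojwesep*.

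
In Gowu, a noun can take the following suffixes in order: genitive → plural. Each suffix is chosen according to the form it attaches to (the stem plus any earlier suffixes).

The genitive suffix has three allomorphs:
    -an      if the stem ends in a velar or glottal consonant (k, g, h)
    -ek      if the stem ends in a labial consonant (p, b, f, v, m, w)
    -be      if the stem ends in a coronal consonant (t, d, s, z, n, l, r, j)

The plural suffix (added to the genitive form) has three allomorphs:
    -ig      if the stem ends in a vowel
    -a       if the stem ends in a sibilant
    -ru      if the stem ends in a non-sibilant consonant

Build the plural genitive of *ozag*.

*ozag* — final consonant /g/ (velar/glottal) → -an → *ozagan*.
Since the final sound of the genitive form *ozagan* is /n/ (a non-sibilant consonant), it takes -ru, giving *ozaganru*.

ozaganru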